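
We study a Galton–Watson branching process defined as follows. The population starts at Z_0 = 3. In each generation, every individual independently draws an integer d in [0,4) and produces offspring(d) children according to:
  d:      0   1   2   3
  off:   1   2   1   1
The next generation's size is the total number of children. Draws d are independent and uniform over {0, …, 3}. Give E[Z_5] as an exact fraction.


Outcome values over d=0..3: [1, 2, 1, 1]
Σy = 5, Σy² = 7, M = 4
μ = 5/4 = 5/4,  σ² = 7/4 − (5/4)² = 3/16
E[Z_0] = 3
E[Z_1] = 5/4·E[Z_0] = 15/4
E[Z_2] = 5/4·E[Z_1] = 75/16
E[Z_3] = 5/4·E[Z_2] = 375/64
E[Z_4] = 5/4·E[Z_3] = 1875/256
E[Z_5] = 5/4·E[Z_4] = 9375/1024

9375/1024


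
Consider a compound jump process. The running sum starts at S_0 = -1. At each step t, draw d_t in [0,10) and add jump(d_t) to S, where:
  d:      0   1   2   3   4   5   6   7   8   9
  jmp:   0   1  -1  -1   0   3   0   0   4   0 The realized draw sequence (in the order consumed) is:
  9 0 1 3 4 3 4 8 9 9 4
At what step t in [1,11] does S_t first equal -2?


t=0: S=-1, d=9, jump=0, S_1=-1
t=1: S=-1, d=0, jump=0, S_2=-1
t=2: S=-1, d=1, jump=1, S_3=0
t=3: S=0, d=3, jump=-1, S_4=-1
t=4: S=-1, d=4, jump=0, S_5=-1
t=5: S=-1, d=3, jump=-1, S_6=-2
t=6: S=-2, d=4, jump=0, S_7=-2
t=7: S=-2, d=8, jump=4, S_8=2
t=8: S=2, d=9, jump=0, S_9=2
t=9: S=2, d=9, jump=0, S_10=2
t=10: S=2, d=4, jump=0, S_11=2

6


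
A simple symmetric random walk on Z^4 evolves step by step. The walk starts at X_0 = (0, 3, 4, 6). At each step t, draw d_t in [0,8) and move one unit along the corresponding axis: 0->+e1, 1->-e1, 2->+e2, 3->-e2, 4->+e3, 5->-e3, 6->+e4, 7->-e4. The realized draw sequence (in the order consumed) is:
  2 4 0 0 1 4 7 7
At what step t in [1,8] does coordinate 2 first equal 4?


1

t=0: X=(0, 3, 4, 6), d=2 → +e2, X_1=(0, 4, 4, 6)
t=1: X=(0, 4, 4, 6), d=4 → +e3, X_2=(0, 4, 5, 6)
t=2: X=(0, 4, 5, 6), d=0 → +e1, X_3=(1, 4, 5, 6)
t=3: X=(1, 4, 5, 6), d=0 → +e1, X_4=(2, 4, 5, 6)
t=4: X=(2, 4, 5, 6), d=1 → -e1, X_5=(1, 4, 5, 6)
t=5: X=(1, 4, 5, 6), d=4 → +e3, X_6=(1, 4, 6, 6)
t=6: X=(1, 4, 6, 6), d=7 → -e4, X_7=(1, 4, 6, 5)
t=7: X=(1, 4, 6, 5), d=7 → -e4, X_8=(1, 4, 6, 4)


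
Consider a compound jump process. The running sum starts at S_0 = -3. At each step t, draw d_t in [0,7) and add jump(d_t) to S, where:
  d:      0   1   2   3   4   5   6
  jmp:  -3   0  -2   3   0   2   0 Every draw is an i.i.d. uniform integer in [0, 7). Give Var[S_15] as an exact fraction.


Outcome values over d=0..6: [-3, 0, -2, 3, 0, 2, 0]
Σy = 0, Σy² = 26, M = 7
μ = 0/7 = 0,  σ² = 26/7 − (0)² = 26/7
Independent increments: Var[S_15] = 15·σ² = 15·(26/7) = 390/7

390/7


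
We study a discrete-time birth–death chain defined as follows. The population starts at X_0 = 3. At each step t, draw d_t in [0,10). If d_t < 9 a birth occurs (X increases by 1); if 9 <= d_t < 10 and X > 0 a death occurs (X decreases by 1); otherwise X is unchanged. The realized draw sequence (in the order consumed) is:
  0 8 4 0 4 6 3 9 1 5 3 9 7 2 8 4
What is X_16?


t=0: X=3, d=0 → birth, X_1=4
t=1: X=4, d=8 → birth, X_2=5
t=2: X=5, d=4 → birth, X_3=6
t=3: X=6, d=0 → birth, X_4=7
t=4: X=7, d=4 → birth, X_5=8
t=5: X=8, d=6 → birth, X_6=9
t=6: X=9, d=3 → birth, X_7=10
t=7: X=10, d=9 → death, X_8=9
t=8: X=9, d=1 → birth, X_9=10
t=9: X=10, d=5 → birth, X_10=11
t=10: X=11, d=3 → birth, X_11=12
t=11: X=12, d=9 → death, X_12=11
t=12: X=11, d=7 → birth, X_13=12
t=13: X=12, d=2 → birth, X_14=13
t=14: X=13, d=8 → birth, X_15=14
t=15: X=14, d=4 → birth, X_16=15

15


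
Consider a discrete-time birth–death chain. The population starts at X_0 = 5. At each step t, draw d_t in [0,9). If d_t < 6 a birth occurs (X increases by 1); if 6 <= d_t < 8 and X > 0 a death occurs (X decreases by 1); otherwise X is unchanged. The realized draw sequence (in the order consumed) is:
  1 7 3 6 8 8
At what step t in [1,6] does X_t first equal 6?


1

t=0: X=5, d=1 → birth, X_1=6
t=1: X=6, d=7 → death, X_2=5
t=2: X=5, d=3 → birth, X_3=6
t=3: X=6, d=6 → death, X_4=5
t=4: X=5, d=8 → hold, X_5=5
t=5: X=5, d=8 → hold, X_6=5


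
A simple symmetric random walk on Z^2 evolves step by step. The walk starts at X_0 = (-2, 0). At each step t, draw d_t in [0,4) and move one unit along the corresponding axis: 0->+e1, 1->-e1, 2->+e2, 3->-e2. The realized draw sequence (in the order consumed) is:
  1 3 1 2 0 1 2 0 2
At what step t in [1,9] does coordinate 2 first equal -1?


t=0: X=(-2, 0), d=1 → -e1, X_1=(-3, 0)
t=1: X=(-3, 0), d=3 → -e2, X_2=(-3, -1)
t=2: X=(-3, -1), d=1 → -e1, X_3=(-4, -1)
t=3: X=(-4, -1), d=2 → +e2, X_4=(-4, 0)
t=4: X=(-4, 0), d=0 → +e1, X_5=(-3, 0)
t=5: X=(-3, 0), d=1 → -e1, X_6=(-4, 0)
t=6: X=(-4, 0), d=2 → +e2, X_7=(-4, 1)
t=7: X=(-4, 1), d=0 → +e1, X_8=(-3, 1)
t=8: X=(-3, 1), d=2 → +e2, X_9=(-3, 2)

2


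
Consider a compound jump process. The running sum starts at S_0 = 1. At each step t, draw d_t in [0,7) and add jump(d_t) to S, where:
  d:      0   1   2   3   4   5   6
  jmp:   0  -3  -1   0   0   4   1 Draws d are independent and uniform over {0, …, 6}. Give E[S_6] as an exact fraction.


Outcome values over d=0..6: [0, -3, -1, 0, 0, 4, 1]
Σy = 1, Σy² = 27, M = 7
μ = 1/7 = 1/7,  σ² = 27/7 − (1/7)² = 188/49
E[S_6] = 1 + 6·(1/7) = 13/7

13/7


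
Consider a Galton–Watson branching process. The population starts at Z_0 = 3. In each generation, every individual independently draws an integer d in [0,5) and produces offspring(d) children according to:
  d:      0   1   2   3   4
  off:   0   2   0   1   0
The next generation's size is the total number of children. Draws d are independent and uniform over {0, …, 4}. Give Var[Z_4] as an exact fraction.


Outcome values over d=0..4: [0, 2, 0, 1, 0]
Σy = 3, Σy² = 5, M = 5
μ = 3/5 = 3/5,  σ² = 5/5 − (3/5)² = 16/25
V_0 = 0, E_0 = 3
V_1 = 16/25·E_0 + (3/5)²·V_0 = 48/25;  E_1 = 9/5
V_2 = 16/25·E_1 + (3/5)²·V_1 = 1152/625;  E_2 = 27/25
V_3 = 16/25·E_2 + (3/5)²·V_2 = 21168/15625;  E_3 = 81/125
V_4 = 16/25·E_3 + (3/5)²·V_3 = 352512/390625;  E_4 = 243/625

352512/390625


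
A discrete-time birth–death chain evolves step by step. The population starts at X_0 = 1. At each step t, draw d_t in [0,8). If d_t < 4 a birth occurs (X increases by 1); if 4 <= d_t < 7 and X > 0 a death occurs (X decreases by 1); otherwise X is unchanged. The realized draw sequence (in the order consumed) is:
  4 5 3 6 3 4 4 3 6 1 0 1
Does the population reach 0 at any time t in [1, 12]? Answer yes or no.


t=0: X=1, d=4 → death, X_1=0
t=1: X=0, d=5 → hold, X_2=0
t=2: X=0, d=3 → birth, X_3=1
t=3: X=1, d=6 → death, X_4=0
t=4: X=0, d=3 → birth, X_5=1
t=5: X=1, d=4 → death, X_6=0
t=6: X=0, d=4 → hold, X_7=0
t=7: X=0, d=3 → birth, X_8=1
t=8: X=1, d=6 → death, X_9=0
t=9: X=0, d=1 → birth, X_10=1
t=10: X=1, d=0 → birth, X_11=2
t=11: X=2, d=1 → birth, X_12=3

yes


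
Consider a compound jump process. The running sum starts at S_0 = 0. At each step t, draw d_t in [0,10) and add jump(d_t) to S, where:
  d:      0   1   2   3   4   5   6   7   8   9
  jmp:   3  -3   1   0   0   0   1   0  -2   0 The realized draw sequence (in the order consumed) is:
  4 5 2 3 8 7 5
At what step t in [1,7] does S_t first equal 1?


3

t=0: S=0, d=4, jump=0, S_1=0
t=1: S=0, d=5, jump=0, S_2=0
t=2: S=0, d=2, jump=1, S_3=1
t=3: S=1, d=3, jump=0, S_4=1
t=4: S=1, d=8, jump=-2, S_5=-1
t=5: S=-1, d=7, jump=0, S_6=-1
t=6: S=-1, d=5, jump=0, S_7=-1


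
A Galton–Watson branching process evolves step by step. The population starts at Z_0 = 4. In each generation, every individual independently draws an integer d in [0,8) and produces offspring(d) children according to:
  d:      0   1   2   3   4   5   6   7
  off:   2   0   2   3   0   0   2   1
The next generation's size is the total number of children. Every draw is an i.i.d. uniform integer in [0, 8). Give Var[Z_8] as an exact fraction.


482553984375/1073741824

Outcome values over d=0..7: [2, 0, 2, 3, 0, 0, 2, 1]
Σy = 10, Σy² = 22, M = 8
μ = 10/8 = 5/4,  σ² = 22/8 − (5/4)² = 19/16
V_0 = 0, E_0 = 4
V_1 = 19/16·E_0 + (5/4)²·V_0 = 19/4;  E_1 = 5
V_2 = 19/16·E_1 + (5/4)²·V_1 = 855/64;  E_2 = 25/4
V_3 = 19/16·E_2 + (5/4)²·V_2 = 28975/1024;  E_3 = 125/16
V_4 = 19/16·E_3 + (5/4)²·V_3 = 876375/16384;  E_4 = 625/64
V_5 = 19/16·E_4 + (5/4)²·V_4 = 24949375/262144;  E_5 = 3125/256
V_6 = 19/16·E_5 + (5/4)²·V_5 = 684534375/4194304;  E_6 = 15625/1024
V_7 = 19/16·E_6 + (5/4)²·V_6 = 18329359375/67108864;  E_7 = 78125/4096
V_8 = 19/16·E_7 + (5/4)²·V_7 = 482553984375/1073741824;  E_8 = 390625/16384


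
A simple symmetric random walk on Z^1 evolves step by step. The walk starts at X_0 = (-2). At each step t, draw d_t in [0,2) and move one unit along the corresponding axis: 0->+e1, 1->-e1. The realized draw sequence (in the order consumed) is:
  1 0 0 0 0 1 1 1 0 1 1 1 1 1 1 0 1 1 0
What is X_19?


t=0: X=(-2), d=1 → -e1, X_1=(-3)
t=1: X=(-3), d=0 → +e1, X_2=(-2)
t=2: X=(-2), d=0 → +e1, X_3=(-1)
t=3: X=(-1), d=0 → +e1, X_4=(0)
t=4: X=(0), d=0 → +e1, X_5=(1)
t=5: X=(1), d=1 → -e1, X_6=(0)
t=6: X=(0), d=1 → -e1, X_7=(-1)
t=7: X=(-1), d=1 → -e1, X_8=(-2)
t=8: X=(-2), d=0 → +e1, X_9=(-1)
t=9: X=(-1), d=1 → -e1, X_10=(-2)
t=10: X=(-2), d=1 → -e1, X_11=(-3)
t=11: X=(-3), d=1 → -e1, X_12=(-4)
t=12: X=(-4), d=1 → -e1, X_13=(-5)
t=13: X=(-5), d=1 → -e1, X_14=(-6)
t=14: X=(-6), d=1 → -e1, X_15=(-7)
t=15: X=(-7), d=0 → +e1, X_16=(-6)
t=16: X=(-6), d=1 → -e1, X_17=(-7)
t=17: X=(-7), d=1 → -e1, X_18=(-8)
t=18: X=(-8), d=0 → +e1, X_19=(-7)

(-7)


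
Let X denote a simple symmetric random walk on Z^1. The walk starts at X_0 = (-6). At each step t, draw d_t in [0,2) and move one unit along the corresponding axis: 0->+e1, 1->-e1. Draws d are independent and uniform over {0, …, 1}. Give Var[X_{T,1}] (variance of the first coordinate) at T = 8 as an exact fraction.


8

Outcome values over d=0..1: [1, -1]
Σy = 0, Σy² = 2, M = 2
μ = 0/2 = 0,  σ² = 2/2 − (0)² = 1
Independent increments: Var[X_8] = 8·σ² = 8·(1) = 8


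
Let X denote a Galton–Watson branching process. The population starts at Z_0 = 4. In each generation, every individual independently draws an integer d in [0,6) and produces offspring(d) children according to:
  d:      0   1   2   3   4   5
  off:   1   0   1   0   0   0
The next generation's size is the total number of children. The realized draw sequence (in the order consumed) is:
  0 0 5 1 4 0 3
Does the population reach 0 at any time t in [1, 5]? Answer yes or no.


gen 0: Z_0=4, draws=[0, 0, 5, 1], offspring=[1, 1, 0, 0], Z_1=2
gen 1: Z_1=2, draws=[4, 0], offspring=[0, 1], Z_2=1
gen 2: Z_2=1, draws=[3], offspring=[0], Z_3=0
gen 3: Z_3=0, draws=[], offspring=[], Z_4=0
gen 4: Z_4=0, draws=[], offspring=[], Z_5=0

yes


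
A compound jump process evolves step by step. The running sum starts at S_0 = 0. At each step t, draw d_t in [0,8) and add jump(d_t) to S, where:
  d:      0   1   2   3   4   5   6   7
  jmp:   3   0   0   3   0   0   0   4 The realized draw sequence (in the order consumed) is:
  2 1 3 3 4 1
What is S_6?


6

t=0: S=0, d=2, jump=0, S_1=0
t=1: S=0, d=1, jump=0, S_2=0
t=2: S=0, d=3, jump=3, S_3=3
t=3: S=3, d=3, jump=3, S_4=6
t=4: S=6, d=4, jump=0, S_5=6
t=5: S=6, d=1, jump=0, S_6=6


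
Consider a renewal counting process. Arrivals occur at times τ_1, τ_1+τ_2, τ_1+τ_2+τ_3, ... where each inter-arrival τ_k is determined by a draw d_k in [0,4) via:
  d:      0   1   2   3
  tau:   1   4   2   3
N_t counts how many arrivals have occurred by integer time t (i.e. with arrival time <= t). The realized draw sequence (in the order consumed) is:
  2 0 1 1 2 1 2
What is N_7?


3

draw d_1=2: τ_1=2, arrival time A_1=2
draw d_2=0: τ_2=1, arrival time A_2=3
draw d_3=1: τ_3=4, arrival time A_3=7
draw d_4=1: τ_4=4, arrival time A_4=11
draw d_5=2: τ_5=2, arrival time A_5=13
draw d_6=1: τ_6=4, arrival time A_6=17
draw d_7=2: τ_7=2, arrival time A_7=19
N_t over t=0..7: 0:0 1:0 2:1 3:2 4:2 5:2 6:2 7:3


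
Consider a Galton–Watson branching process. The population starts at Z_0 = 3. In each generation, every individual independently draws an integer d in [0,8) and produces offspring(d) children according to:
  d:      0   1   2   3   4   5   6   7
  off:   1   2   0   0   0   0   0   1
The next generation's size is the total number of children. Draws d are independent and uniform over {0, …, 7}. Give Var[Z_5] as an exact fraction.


Outcome values over d=0..7: [1, 2, 0, 0, 0, 0, 0, 1]
Σy = 4, Σy² = 6, M = 8
μ = 4/8 = 1/2,  σ² = 6/8 − (1/2)² = 1/2
V_0 = 0, E_0 = 3
V_1 = 1/2·E_0 + (1/2)²·V_0 = 3/2;  E_1 = 3/2
V_2 = 1/2·E_1 + (1/2)²·V_1 = 9/8;  E_2 = 3/4
V_3 = 1/2·E_2 + (1/2)²·V_2 = 21/32;  E_3 = 3/8
V_4 = 1/2·E_3 + (1/2)²·V_3 = 45/128;  E_4 = 3/16
V_5 = 1/2·E_4 + (1/2)²·V_4 = 93/512;  E_5 = 3/32

93/512


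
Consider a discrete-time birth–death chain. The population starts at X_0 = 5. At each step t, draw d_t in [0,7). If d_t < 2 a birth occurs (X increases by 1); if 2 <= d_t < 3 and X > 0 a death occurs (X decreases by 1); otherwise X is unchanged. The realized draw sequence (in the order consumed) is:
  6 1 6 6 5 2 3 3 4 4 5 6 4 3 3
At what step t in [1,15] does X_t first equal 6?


2

t=0: X=5, d=6 → hold, X_1=5
t=1: X=5, d=1 → birth, X_2=6
t=2: X=6, d=6 → hold, X_3=6
t=3: X=6, d=6 → hold, X_4=6
t=4: X=6, d=5 → hold, X_5=6
t=5: X=6, d=2 → death, X_6=5
t=6: X=5, d=3 → hold, X_7=5
t=7: X=5, d=3 → hold, X_8=5
t=8: X=5, d=4 → hold, X_9=5
t=9: X=5, d=4 → hold, X_10=5
t=10: X=5, d=5 → hold, X_11=5
t=11: X=5, d=6 → hold, X_12=5
t=12: X=5, d=4 → hold, X_13=5
t=13: X=5, d=3 → hold, X_14=5
t=14: X=5, d=3 → hold, X_15=5


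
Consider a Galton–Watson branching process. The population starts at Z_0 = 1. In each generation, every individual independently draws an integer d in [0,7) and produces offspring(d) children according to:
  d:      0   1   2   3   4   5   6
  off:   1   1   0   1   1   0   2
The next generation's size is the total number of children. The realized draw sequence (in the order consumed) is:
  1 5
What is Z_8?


gen 0: Z_0=1, draws=[1], offspring=[1], Z_1=1
gen 1: Z_1=1, draws=[5], offspring=[0], Z_2=0
gen 2: Z_2=0, draws=[], offspring=[], Z_3=0
gen 3: Z_3=0, draws=[], offspring=[], Z_4=0
gen 4: Z_4=0, draws=[], offspring=[], Z_5=0
gen 5: Z_5=0, draws=[], offspring=[], Z_6=0
gen 6: Z_6=0, draws=[], offspring=[], Z_7=0
gen 7: Z_7=0, draws=[], offspring=[], Z_8=0

0


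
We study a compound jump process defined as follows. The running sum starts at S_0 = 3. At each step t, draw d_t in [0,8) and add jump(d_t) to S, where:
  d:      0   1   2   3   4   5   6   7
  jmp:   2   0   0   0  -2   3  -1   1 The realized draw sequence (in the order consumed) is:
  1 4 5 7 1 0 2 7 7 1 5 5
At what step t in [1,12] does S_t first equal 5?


t=0: S=3, d=1, jump=0, S_1=3
t=1: S=3, d=4, jump=-2, S_2=1
t=2: S=1, d=5, jump=3, S_3=4
t=3: S=4, d=7, jump=1, S_4=5
t=4: S=5, d=1, jump=0, S_5=5
t=5: S=5, d=0, jump=2, S_6=7
t=6: S=7, d=2, jump=0, S_7=7
t=7: S=7, d=7, jump=1, S_8=8
t=8: S=8, d=7, jump=1, S_9=9
t=9: S=9, d=1, jump=0, S_10=9
t=10: S=9, d=5, jump=3, S_11=12
t=11: S=12, d=5, jump=3, S_12=15

4


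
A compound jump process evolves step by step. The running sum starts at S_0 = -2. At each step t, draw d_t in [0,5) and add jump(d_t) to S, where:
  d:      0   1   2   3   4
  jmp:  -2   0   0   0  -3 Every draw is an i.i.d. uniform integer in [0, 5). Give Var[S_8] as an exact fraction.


Outcome values over d=0..4: [-2, 0, 0, 0, -3]
Σy = -5, Σy² = 13, M = 5
μ = -5/5 = -1,  σ² = 13/5 − (-1)² = 8/5
Independent increments: Var[S_8] = 8·σ² = 8·(8/5) = 64/5

64/5


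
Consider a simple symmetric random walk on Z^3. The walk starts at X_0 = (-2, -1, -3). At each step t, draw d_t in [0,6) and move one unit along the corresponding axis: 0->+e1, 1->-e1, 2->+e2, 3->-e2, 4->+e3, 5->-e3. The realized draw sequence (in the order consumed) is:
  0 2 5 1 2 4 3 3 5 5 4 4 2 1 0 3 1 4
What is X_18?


(-3, -1, -2)

t=0: X=(-2, -1, -3), d=0 → +e1, X_1=(-1, -1, -3)
t=1: X=(-1, -1, -3), d=2 → +e2, X_2=(-1, 0, -3)
t=2: X=(-1, 0, -3), d=5 → -e3, X_3=(-1, 0, -4)
t=3: X=(-1, 0, -4), d=1 → -e1, X_4=(-2, 0, -4)
t=4: X=(-2, 0, -4), d=2 → +e2, X_5=(-2, 1, -4)
t=5: X=(-2, 1, -4), d=4 → +e3, X_6=(-2, 1, -3)
t=6: X=(-2, 1, -3), d=3 → -e2, X_7=(-2, 0, -3)
t=7: X=(-2, 0, -3), d=3 → -e2, X_8=(-2, -1, -3)
t=8: X=(-2, -1, -3), d=5 → -e3, X_9=(-2, -1, -4)
t=9: X=(-2, -1, -4), d=5 → -e3, X_10=(-2, -1, -5)
t=10: X=(-2, -1, -5), d=4 → +e3, X_11=(-2, -1, -4)
t=11: X=(-2, -1, -4), d=4 → +e3, X_12=(-2, -1, -3)
t=12: X=(-2, -1, -3), d=2 → +e2, X_13=(-2, 0, -3)
t=13: X=(-2, 0, -3), d=1 → -e1, X_14=(-3, 0, -3)
t=14: X=(-3, 0, -3), d=0 → +e1, X_15=(-2, 0, -3)
t=15: X=(-2, 0, -3), d=3 → -e2, X_16=(-2, -1, -3)
t=16: X=(-2, -1, -3), d=1 → -e1, X_17=(-3, -1, -3)
t=17: X=(-3, -1, -3), d=4 → +e3, X_18=(-3, -1, -2)


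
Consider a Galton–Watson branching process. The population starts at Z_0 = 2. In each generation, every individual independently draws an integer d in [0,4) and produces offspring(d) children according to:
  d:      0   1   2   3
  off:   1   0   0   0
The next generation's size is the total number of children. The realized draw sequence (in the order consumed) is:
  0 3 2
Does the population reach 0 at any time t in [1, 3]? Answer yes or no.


yes

gen 0: Z_0=2, draws=[0, 3], offspring=[1, 0], Z_1=1
gen 1: Z_1=1, draws=[2], offspring=[0], Z_2=0
gen 2: Z_2=0, draws=[], offspring=[], Z_3=0


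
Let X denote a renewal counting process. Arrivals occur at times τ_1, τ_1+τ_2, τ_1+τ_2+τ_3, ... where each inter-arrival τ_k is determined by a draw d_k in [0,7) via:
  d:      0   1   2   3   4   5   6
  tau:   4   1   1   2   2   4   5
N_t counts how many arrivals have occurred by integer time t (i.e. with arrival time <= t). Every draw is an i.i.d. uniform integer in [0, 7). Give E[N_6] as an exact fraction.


244301/117649

Inter-arrival values over d=0..6: [4, 1, 1, 2, 2, 4, 5]
Each d has probability 1/7, so the pmf of τ is: f(1) = 2/7, f(2) = 2/7, f(4) = 2/7, f(5) = 1/7
Renewal equation for m(n) = E[N_n]: condition on τ_1 = k (if k <= n, one arrival plus a fresh copy on the remaining n−k steps): m(n) = F(n) + Σ_{k<=n} f(k)·m(n−k), where F(n) = P(τ <= n) and m(0) = 0
m(1) = F(1) = 2/7
m(2) = F(2) + f(1)·m(1) = 4/7 + 2/7·2/7 = 32/49
m(3) = F(3) + f(1)·m(2) + f(2)·m(1) = 4/7 + 2/7·32/49 + 2/7·2/7 = 288/343
m(4) = F(4) + f(1)·m(3) + f(2)·m(2) = 6/7 + 2/7·288/343 + 2/7·32/49 = 3082/2401
m(5) = F(5) + f(1)·m(4) + f(2)·m(3) + f(4)·m(1) = 1 + 2/7·3082/2401 + 2/7·288/343 + 2/7·2/7 = 28375/16807
m(6) = F(6) + f(1)·m(5) + f(2)·m(4) + f(4)·m(2) + f(5)·m(1) = 1 + 2/7·28375/16807 + 2/7·3082/2401 + 2/7·32/49 + 1/7·2/7 = 244301/117649
E[N_6] = m(6) = 244301/117649


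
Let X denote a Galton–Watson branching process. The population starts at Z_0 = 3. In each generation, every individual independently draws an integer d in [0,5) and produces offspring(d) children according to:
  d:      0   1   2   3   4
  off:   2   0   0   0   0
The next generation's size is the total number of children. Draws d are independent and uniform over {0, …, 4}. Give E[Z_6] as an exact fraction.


Outcome values over d=0..4: [2, 0, 0, 0, 0]
Σy = 2, Σy² = 4, M = 5
μ = 2/5 = 2/5,  σ² = 4/5 − (2/5)² = 16/25
E[Z_0] = 3
E[Z_1] = 2/5·E[Z_0] = 6/5
E[Z_2] = 2/5·E[Z_1] = 12/25
E[Z_3] = 2/5·E[Z_2] = 24/125
E[Z_4] = 2/5·E[Z_3] = 48/625
E[Z_5] = 2/5·E[Z_4] = 96/3125
E[Z_6] = 2/5·E[Z_5] = 192/15625

192/15625


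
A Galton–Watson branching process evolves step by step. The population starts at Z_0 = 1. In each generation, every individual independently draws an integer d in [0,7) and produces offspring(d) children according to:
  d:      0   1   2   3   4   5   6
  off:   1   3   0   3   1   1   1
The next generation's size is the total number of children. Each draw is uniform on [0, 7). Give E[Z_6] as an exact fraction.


Outcome values over d=0..6: [1, 3, 0, 3, 1, 1, 1]
Σy = 10, Σy² = 22, M = 7
μ = 10/7 = 10/7,  σ² = 22/7 − (10/7)² = 54/49
E[Z_0] = 1
E[Z_1] = 10/7·E[Z_0] = 10/7
E[Z_2] = 10/7·E[Z_1] = 100/49
E[Z_3] = 10/7·E[Z_2] = 1000/343
E[Z_4] = 10/7·E[Z_3] = 10000/2401
E[Z_5] = 10/7·E[Z_4] = 100000/16807
E[Z_6] = 10/7·E[Z_5] = 1000000/117649

1000000/117649


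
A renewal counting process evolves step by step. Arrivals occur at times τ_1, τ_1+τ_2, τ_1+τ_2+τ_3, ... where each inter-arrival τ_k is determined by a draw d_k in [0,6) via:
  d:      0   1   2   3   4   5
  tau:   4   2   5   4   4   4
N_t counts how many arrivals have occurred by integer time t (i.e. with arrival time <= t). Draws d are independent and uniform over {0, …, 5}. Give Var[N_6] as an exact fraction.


9287/46656

Inter-arrival values over d=0..5: [4, 2, 5, 4, 4, 4]
Each d has probability 1/6, so the pmf of τ is: f(2) = 1/6, f(4) = 2/3, f(5) = 1/6
Let p_n(j) = P(N_n = j), with p_0 = [1]. Condition on τ_1: p_n(0) = P(τ > n), and for j >= 1, p_n(j) = Σ_{k<=n} f(k)·p_{n−k}(j−1)
p_1 = [1]  (j = 0)
p_2 = [5/6, 1/6]  (j = 0..1)
p_3 = [5/6, 1/6]  (j = 0..1)
p_4 = [1/6, 29/36, 1/36]  (j = 0..2)
p_5 = [0, 35/36, 1/36]  (j = 0..2)
p_6 = [0, 3/4, 53/216, 1/216]  (j = 0..3)
E[N_6] = Σ j·p_6(j) = 271/216;  E[N_6²] = Σ j²·p_6(j) = 383/216
Var[N_6] = 383/216 − (271/216)² = 9287/46656


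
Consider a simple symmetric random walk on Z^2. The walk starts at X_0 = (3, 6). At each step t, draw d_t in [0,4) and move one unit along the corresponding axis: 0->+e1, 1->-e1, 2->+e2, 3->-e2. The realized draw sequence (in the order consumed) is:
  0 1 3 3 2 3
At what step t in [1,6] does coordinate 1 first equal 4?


1

t=0: X=(3, 6), d=0 → +e1, X_1=(4, 6)
t=1: X=(4, 6), d=1 → -e1, X_2=(3, 6)
t=2: X=(3, 6), d=3 → -e2, X_3=(3, 5)
t=3: X=(3, 5), d=3 → -e2, X_4=(3, 4)
t=4: X=(3, 4), d=2 → +e2, X_5=(3, 5)
t=5: X=(3, 5), d=3 → -e2, X_6=(3, 4)


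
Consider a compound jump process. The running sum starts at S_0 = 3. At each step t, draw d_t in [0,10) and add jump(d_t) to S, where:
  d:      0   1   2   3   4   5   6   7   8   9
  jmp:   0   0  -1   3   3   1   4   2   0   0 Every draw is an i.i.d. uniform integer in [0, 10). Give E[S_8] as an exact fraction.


63/5

Outcome values over d=0..9: [0, 0, -1, 3, 3, 1, 4, 2, 0, 0]
Σy = 12, Σy² = 40, M = 10
μ = 12/10 = 6/5,  σ² = 40/10 − (6/5)² = 64/25
E[S_8] = 3 + 8·(6/5) = 63/5


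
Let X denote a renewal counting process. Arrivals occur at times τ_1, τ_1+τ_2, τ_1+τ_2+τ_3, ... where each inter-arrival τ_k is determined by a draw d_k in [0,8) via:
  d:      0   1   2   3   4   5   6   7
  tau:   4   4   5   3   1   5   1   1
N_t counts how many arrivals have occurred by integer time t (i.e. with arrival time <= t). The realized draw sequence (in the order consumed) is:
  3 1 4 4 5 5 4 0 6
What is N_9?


draw d_1=3: τ_1=3, arrival time A_1=3
draw d_2=1: τ_2=4, arrival time A_2=7
draw d_3=4: τ_3=1, arrival time A_3=8
draw d_4=4: τ_4=1, arrival time A_4=9
draw d_5=5: τ_5=5, arrival time A_5=14
draw d_6=5: τ_6=5, arrival time A_6=19
draw d_7=4: τ_7=1, arrival time A_7=20
draw d_8=0: τ_8=4, arrival time A_8=24
draw d_9=6: τ_9=1, arrival time A_9=25
N_t over t=0..9: 0:0 1:0 2:0 3:1 4:1 5:1 6:1 7:2 8:3 9:4

4


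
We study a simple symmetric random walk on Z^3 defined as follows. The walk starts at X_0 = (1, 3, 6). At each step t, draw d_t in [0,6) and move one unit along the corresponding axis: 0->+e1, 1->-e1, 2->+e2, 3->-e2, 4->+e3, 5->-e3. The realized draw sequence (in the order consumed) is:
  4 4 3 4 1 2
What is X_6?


t=0: X=(1, 3, 6), d=4 → +e3, X_1=(1, 3, 7)
t=1: X=(1, 3, 7), d=4 → +e3, X_2=(1, 3, 8)
t=2: X=(1, 3, 8), d=3 → -e2, X_3=(1, 2, 8)
t=3: X=(1, 2, 8), d=4 → +e3, X_4=(1, 2, 9)
t=4: X=(1, 2, 9), d=1 → -e1, X_5=(0, 2, 9)
t=5: X=(0, 2, 9), d=2 → +e2, X_6=(0, 3, 9)

(0, 3, 9)


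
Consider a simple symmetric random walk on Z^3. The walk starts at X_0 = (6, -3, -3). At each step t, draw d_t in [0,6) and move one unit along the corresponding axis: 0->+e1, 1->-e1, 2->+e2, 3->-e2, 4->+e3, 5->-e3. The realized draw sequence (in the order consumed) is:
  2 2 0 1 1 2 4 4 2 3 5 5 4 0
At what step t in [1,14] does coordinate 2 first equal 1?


t=0: X=(6, -3, -3), d=2 → +e2, X_1=(6, -2, -3)
t=1: X=(6, -2, -3), d=2 → +e2, X_2=(6, -1, -3)
t=2: X=(6, -1, -3), d=0 → +e1, X_3=(7, -1, -3)
t=3: X=(7, -1, -3), d=1 → -e1, X_4=(6, -1, -3)
t=4: X=(6, -1, -3), d=1 → -e1, X_5=(5, -1, -3)
t=5: X=(5, -1, -3), d=2 → +e2, X_6=(5, 0, -3)
t=6: X=(5, 0, -3), d=4 → +e3, X_7=(5, 0, -2)
t=7: X=(5, 0, -2), d=4 → +e3, X_8=(5, 0, -1)
t=8: X=(5, 0, -1), d=2 → +e2, X_9=(5, 1, -1)
t=9: X=(5, 1, -1), d=3 → -e2, X_10=(5, 0, -1)
t=10: X=(5, 0, -1), d=5 → -e3, X_11=(5, 0, -2)
t=11: X=(5, 0, -2), d=5 → -e3, X_12=(5, 0, -3)
t=12: X=(5, 0, -3), d=4 → +e3, X_13=(5, 0, -2)
t=13: X=(5, 0, -2), d=0 → +e1, X_14=(6, 0, -2)

9


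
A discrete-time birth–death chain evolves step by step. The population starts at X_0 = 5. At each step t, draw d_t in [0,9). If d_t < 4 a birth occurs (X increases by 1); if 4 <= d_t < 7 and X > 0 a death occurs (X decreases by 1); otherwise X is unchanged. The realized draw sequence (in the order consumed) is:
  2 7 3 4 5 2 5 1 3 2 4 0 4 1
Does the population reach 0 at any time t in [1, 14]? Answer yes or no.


no

t=0: X=5, d=2 → birth, X_1=6
t=1: X=6, d=7 → hold, X_2=6
t=2: X=6, d=3 → birth, X_3=7
t=3: X=7, d=4 → death, X_4=6
t=4: X=6, d=5 → death, X_5=5
t=5: X=5, d=2 → birth, X_6=6
t=6: X=6, d=5 → death, X_7=5
t=7: X=5, d=1 → birth, X_8=6
t=8: X=6, d=3 → birth, X_9=7
t=9: X=7, d=2 → birth, X_10=8
t=10: X=8, d=4 → death, X_11=7
t=11: X=7, d=0 → birth, X_12=8
t=12: X=8, d=4 → death, X_13=7
t=13: X=7, d=1 → birth, X_14=8


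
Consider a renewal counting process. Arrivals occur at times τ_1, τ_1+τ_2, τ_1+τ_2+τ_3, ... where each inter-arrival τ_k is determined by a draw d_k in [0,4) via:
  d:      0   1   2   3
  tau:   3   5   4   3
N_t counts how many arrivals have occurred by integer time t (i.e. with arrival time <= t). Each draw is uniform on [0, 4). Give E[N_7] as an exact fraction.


Inter-arrival values over d=0..3: [3, 5, 4, 3]
Each d has probability 1/4, so the pmf of τ is: f(3) = 1/2, f(4) = 1/4, f(5) = 1/4
Renewal equation for m(n) = E[N_n]: condition on τ_1 = k (if k <= n, one arrival plus a fresh copy on the remaining n−k steps): m(n) = F(n) + Σ_{k<=n} f(k)·m(n−k), where F(n) = P(τ <= n) and m(0) = 0
m(1) = F(1) = 0
m(2) = F(2) = 0
m(3) = F(3) = 1/2
m(4) = F(4) = 3/4
m(5) = F(5) = 1
m(6) = F(6) + f(3)·m(3) = 1 + 1/2·1/2 = 5/4
m(7) = F(7) + f(3)·m(4) + f(4)·m(3) = 1 + 1/2·3/4 + 1/4·1/2 = 3/2
E[N_7] = m(7) = 3/2

3/2


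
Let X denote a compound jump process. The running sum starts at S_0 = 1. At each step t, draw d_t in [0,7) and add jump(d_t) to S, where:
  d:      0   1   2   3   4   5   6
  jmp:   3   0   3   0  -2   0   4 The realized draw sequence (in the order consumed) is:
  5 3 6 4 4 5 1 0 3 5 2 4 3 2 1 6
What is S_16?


12

t=0: S=1, d=5, jump=0, S_1=1
t=1: S=1, d=3, jump=0, S_2=1
t=2: S=1, d=6, jump=4, S_3=5
t=3: S=5, d=4, jump=-2, S_4=3
t=4: S=3, d=4, jump=-2, S_5=1
t=5: S=1, d=5, jump=0, S_6=1
t=6: S=1, d=1, jump=0, S_7=1
t=7: S=1, d=0, jump=3, S_8=4
t=8: S=4, d=3, jump=0, S_9=4
t=9: S=4, d=5, jump=0, S_10=4
t=10: S=4, d=2, jump=3, S_11=7
t=11: S=7, d=4, jump=-2, S_12=5
t=12: S=5, d=3, jump=0, S_13=5
t=13: S=5, d=2, jump=3, S_14=8
t=14: S=8, d=1, jump=0, S_15=8
t=15: S=8, d=6, jump=4, S_16=12


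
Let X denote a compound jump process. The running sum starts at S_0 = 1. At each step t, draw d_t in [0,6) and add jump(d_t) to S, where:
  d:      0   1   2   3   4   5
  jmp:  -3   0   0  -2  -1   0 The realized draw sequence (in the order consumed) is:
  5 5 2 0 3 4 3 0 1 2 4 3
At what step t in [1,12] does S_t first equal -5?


6

t=0: S=1, d=5, jump=0, S_1=1
t=1: S=1, d=5, jump=0, S_2=1
t=2: S=1, d=2, jump=0, S_3=1
t=3: S=1, d=0, jump=-3, S_4=-2
t=4: S=-2, d=3, jump=-2, S_5=-4
t=5: S=-4, d=4, jump=-1, S_6=-5
t=6: S=-5, d=3, jump=-2, S_7=-7
t=7: S=-7, d=0, jump=-3, S_8=-10
t=8: S=-10, d=1, jump=0, S_9=-10
t=9: S=-10, d=2, jump=0, S_10=-10
t=10: S=-10, d=4, jump=-1, S_11=-11
t=11: S=-11, d=3, jump=-2, S_12=-13


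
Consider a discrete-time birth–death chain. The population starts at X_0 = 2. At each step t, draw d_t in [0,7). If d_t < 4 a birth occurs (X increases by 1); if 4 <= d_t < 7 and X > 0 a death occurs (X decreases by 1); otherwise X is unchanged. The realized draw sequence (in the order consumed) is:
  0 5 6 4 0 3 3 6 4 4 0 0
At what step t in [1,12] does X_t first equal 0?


4

t=0: X=2, d=0 → birth, X_1=3
t=1: X=3, d=5 → death, X_2=2
t=2: X=2, d=6 → death, X_3=1
t=3: X=1, d=4 → death, X_4=0
t=4: X=0, d=0 → birth, X_5=1
t=5: X=1, d=3 → birth, X_6=2
t=6: X=2, d=3 → birth, X_7=3
t=7: X=3, d=6 → death, X_8=2
t=8: X=2, d=4 → death, X_9=1
t=9: X=1, d=4 → death, X_10=0
t=10: X=0, d=0 → birth, X_11=1
t=11: X=1, d=0 → birth, X_12=2


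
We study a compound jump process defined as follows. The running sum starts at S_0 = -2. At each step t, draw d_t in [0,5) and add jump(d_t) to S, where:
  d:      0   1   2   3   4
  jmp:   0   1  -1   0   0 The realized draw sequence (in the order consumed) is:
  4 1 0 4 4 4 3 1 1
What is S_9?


t=0: S=-2, d=4, jump=0, S_1=-2
t=1: S=-2, d=1, jump=1, S_2=-1
t=2: S=-1, d=0, jump=0, S_3=-1
t=3: S=-1, d=4, jump=0, S_4=-1
t=4: S=-1, d=4, jump=0, S_5=-1
t=5: S=-1, d=4, jump=0, S_6=-1
t=6: S=-1, d=3, jump=0, S_7=-1
t=7: S=-1, d=1, jump=1, S_8=0
t=8: S=0, d=1, jump=1, S_9=1

1


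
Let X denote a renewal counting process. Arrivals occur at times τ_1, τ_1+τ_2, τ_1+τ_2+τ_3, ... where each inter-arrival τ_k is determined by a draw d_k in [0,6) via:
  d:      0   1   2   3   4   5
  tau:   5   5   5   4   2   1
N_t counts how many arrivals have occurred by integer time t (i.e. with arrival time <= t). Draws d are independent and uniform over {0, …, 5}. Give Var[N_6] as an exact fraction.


Inter-arrival values over d=0..5: [5, 5, 5, 4, 2, 1]
Each d has probability 1/6, so the pmf of τ is: f(1) = 1/6, f(2) = 1/6, f(4) = 1/6, f(5) = 1/2
Let p_n(j) = P(N_n = j), with p_0 = [1]. Condition on τ_1: p_n(0) = P(τ > n), and for j >= 1, p_n(j) = Σ_{k<=n} f(k)·p_{n−k}(j−1)
p_1 = [5/6, 1/6]  (j = 0..1)
p_2 = [2/3, 11/36, 1/36]  (j = 0..2)
p_3 = [2/3, 1/4, 17/216, 1/216]  (j = 0..3)
p_4 = [1/2, 7/18, 5/54, 23/1296, 1/1296]  (j = 0..4)
p_5 = [0, 5/6, 29/216, 37/1296, 29/7776, 1/7776]  (j = 0..5)
p_6 = [0, 11/18, 73/216, 55/1296, 5/648, 35/46656, 1/46656]  (j = 0..6)
E[N_6] = Σ j·p_6(j) = 67609/46656;  E[N_6²] = Σ j²·p_6(j) = 116075/46656
Var[N_6] = 116075/46656 − (67609/46656)² = 844618319/2176782336

844618319/2176782336


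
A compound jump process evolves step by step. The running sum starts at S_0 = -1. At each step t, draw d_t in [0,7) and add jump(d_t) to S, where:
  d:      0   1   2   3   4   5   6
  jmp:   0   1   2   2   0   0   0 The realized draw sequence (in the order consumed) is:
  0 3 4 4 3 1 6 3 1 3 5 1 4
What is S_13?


t=0: S=-1, d=0, jump=0, S_1=-1
t=1: S=-1, d=3, jump=2, S_2=1
t=2: S=1, d=4, jump=0, S_3=1
t=3: S=1, d=4, jump=0, S_4=1
t=4: S=1, d=3, jump=2, S_5=3
t=5: S=3, d=1, jump=1, S_6=4
t=6: S=4, d=6, jump=0, S_7=4
t=7: S=4, d=3, jump=2, S_8=6
t=8: S=6, d=1, jump=1, S_9=7
t=9: S=7, d=3, jump=2, S_10=9
t=10: S=9, d=5, jump=0, S_11=9
t=11: S=9, d=1, jump=1, S_12=10
t=12: S=10, d=4, jump=0, S_13=10

10


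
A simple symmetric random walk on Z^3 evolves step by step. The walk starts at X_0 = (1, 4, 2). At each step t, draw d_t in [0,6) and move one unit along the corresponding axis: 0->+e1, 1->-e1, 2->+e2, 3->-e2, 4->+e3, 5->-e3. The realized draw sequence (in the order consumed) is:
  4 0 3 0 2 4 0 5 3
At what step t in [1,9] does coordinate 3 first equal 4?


t=0: X=(1, 4, 2), d=4 → +e3, X_1=(1, 4, 3)
t=1: X=(1, 4, 3), d=0 → +e1, X_2=(2, 4, 3)
t=2: X=(2, 4, 3), d=3 → -e2, X_3=(2, 3, 3)
t=3: X=(2, 3, 3), d=0 → +e1, X_4=(3, 3, 3)
t=4: X=(3, 3, 3), d=2 → +e2, X_5=(3, 4, 3)
t=5: X=(3, 4, 3), d=4 → +e3, X_6=(3, 4, 4)
t=6: X=(3, 4, 4), d=0 → +e1, X_7=(4, 4, 4)
t=7: X=(4, 4, 4), d=5 → -e3, X_8=(4, 4, 3)
t=8: X=(4, 4, 3), d=3 → -e2, X_9=(4, 3, 3)

6


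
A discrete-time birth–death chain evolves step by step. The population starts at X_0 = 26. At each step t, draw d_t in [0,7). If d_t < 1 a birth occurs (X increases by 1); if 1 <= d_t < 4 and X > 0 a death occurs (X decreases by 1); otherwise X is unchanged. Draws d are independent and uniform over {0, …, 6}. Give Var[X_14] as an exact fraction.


48/7

X can drop by at most 1 per step and X_0 = 26 > T = 14, so X_t >= 26 − t >= 12 > 0 for every t <= 14: the floor at 0 (the 'and X > 0' condition) never binds. Hence X_14 = X_0 + Σ_{t<14} Y_t with i.i.d. increments Y_t = y(d_t) ∈ {+1, −1, 0}.
Outcome values over d=0..6: [1, -1, -1, -1, 0, 0, 0]
Σy = -2, Σy² = 4, M = 7
μ = -2/7 = -2/7,  σ² = 4/7 − (-2/7)² = 24/49
Independent increments: Var[X_14] = 14·σ² = 14·(24/49) = 48/7


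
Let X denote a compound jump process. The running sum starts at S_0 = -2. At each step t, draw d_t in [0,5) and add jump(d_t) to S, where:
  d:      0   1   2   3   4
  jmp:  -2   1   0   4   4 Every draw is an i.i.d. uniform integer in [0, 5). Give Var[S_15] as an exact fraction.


Outcome values over d=0..4: [-2, 1, 0, 4, 4]
Σy = 7, Σy² = 37, M = 5
μ = 7/5 = 7/5,  σ² = 37/5 − (7/5)² = 136/25
Independent increments: Var[S_15] = 15·σ² = 15·(136/25) = 408/5

408/5


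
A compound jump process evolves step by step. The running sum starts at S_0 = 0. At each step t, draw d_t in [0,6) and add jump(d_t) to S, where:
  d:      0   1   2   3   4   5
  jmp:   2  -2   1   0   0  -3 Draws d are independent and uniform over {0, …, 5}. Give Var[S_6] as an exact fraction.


Outcome values over d=0..5: [2, -2, 1, 0, 0, -3]
Σy = -2, Σy² = 18, M = 6
μ = -2/6 = -1/3,  σ² = 18/6 − (-1/3)² = 26/9
Independent increments: Var[S_6] = 6·σ² = 6·(26/9) = 52/3

52/3


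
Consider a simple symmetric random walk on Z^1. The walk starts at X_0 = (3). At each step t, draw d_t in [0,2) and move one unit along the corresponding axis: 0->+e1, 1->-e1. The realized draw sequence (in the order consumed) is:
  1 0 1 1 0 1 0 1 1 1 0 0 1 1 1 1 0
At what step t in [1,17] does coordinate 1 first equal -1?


10

t=0: X=(3), d=1 → -e1, X_1=(2)
t=1: X=(2), d=0 → +e1, X_2=(3)
t=2: X=(3), d=1 → -e1, X_3=(2)
t=3: X=(2), d=1 → -e1, X_4=(1)
t=4: X=(1), d=0 → +e1, X_5=(2)
t=5: X=(2), d=1 → -e1, X_6=(1)
t=6: X=(1), d=0 → +e1, X_7=(2)
t=7: X=(2), d=1 → -e1, X_8=(1)
t=8: X=(1), d=1 → -e1, X_9=(0)
t=9: X=(0), d=1 → -e1, X_10=(-1)
t=10: X=(-1), d=0 → +e1, X_11=(0)
t=11: X=(0), d=0 → +e1, X_12=(1)
t=12: X=(1), d=1 → -e1, X_13=(0)
t=13: X=(0), d=1 → -e1, X_14=(-1)
t=14: X=(-1), d=1 → -e1, X_15=(-2)
t=15: X=(-2), d=1 → -e1, X_16=(-3)
t=16: X=(-3), d=0 → +e1, X_17=(-2)


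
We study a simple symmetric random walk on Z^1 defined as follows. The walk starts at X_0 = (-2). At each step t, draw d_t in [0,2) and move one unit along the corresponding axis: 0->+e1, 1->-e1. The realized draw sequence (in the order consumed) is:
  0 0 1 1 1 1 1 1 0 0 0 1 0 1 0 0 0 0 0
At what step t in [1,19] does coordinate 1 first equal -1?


1

t=0: X=(-2), d=0 → +e1, X_1=(-1)
t=1: X=(-1), d=0 → +e1, X_2=(0)
t=2: X=(0), d=1 → -e1, X_3=(-1)
t=3: X=(-1), d=1 → -e1, X_4=(-2)
t=4: X=(-2), d=1 → -e1, X_5=(-3)
t=5: X=(-3), d=1 → -e1, X_6=(-4)
t=6: X=(-4), d=1 → -e1, X_7=(-5)
t=7: X=(-5), d=1 → -e1, X_8=(-6)
t=8: X=(-6), d=0 → +e1, X_9=(-5)
t=9: X=(-5), d=0 → +e1, X_10=(-4)
t=10: X=(-4), d=0 → +e1, X_11=(-3)
t=11: X=(-3), d=1 → -e1, X_12=(-4)
t=12: X=(-4), d=0 → +e1, X_13=(-3)
t=13: X=(-3), d=1 → -e1, X_14=(-4)
t=14: X=(-4), d=0 → +e1, X_15=(-3)
t=15: X=(-3), d=0 → +e1, X_16=(-2)
t=16: X=(-2), d=0 → +e1, X_17=(-1)
t=17: X=(-1), d=0 → +e1, X_18=(0)
t=18: X=(0), d=0 → +e1, X_19=(1)


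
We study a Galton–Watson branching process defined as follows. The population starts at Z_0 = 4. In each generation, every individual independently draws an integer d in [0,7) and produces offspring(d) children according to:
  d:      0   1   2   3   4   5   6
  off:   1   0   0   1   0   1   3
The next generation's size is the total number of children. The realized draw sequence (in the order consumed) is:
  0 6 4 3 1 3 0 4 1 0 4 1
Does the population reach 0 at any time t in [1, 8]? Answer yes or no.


gen 0: Z_0=4, draws=[0, 6, 4, 3], offspring=[1, 3, 0, 1], Z_1=5
gen 1: Z_1=5, draws=[1, 3, 0, 4, 1], offspring=[0, 1, 1, 0, 0], Z_2=2
gen 2: Z_2=2, draws=[0, 4], offspring=[1, 0], Z_3=1
gen 3: Z_3=1, draws=[1], offspring=[0], Z_4=0
gen 4: Z_4=0, draws=[], offspring=[], Z_5=0
gen 5: Z_5=0, draws=[], offspring=[], Z_6=0
gen 6: Z_6=0, draws=[], offspring=[], Z_7=0
gen 7: Z_7=0, draws=[], offspring=[], Z_8=0

yes


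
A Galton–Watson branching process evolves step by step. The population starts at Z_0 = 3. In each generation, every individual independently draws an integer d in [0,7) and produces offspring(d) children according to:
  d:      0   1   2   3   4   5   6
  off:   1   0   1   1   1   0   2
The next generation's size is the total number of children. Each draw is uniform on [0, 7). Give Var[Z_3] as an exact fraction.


Outcome values over d=0..6: [1, 0, 1, 1, 1, 0, 2]
Σy = 6, Σy² = 8, M = 7
μ = 6/7 = 6/7,  σ² = 8/7 − (6/7)² = 20/49
V_0 = 0, E_0 = 3
V_1 = 20/49·E_0 + (6/7)²·V_0 = 60/49;  E_1 = 18/7
V_2 = 20/49·E_1 + (6/7)²·V_1 = 4680/2401;  E_2 = 108/49
V_3 = 20/49·E_2 + (6/7)²·V_2 = 274320/117649;  E_3 = 648/343

274320/117649


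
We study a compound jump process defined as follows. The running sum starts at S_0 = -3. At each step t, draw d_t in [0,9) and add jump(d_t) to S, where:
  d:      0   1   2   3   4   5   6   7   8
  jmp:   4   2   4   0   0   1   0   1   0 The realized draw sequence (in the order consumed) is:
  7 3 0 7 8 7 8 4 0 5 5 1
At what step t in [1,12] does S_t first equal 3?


t=0: S=-3, d=7, jump=1, S_1=-2
t=1: S=-2, d=3, jump=0, S_2=-2
t=2: S=-2, d=0, jump=4, S_3=2
t=3: S=2, d=7, jump=1, S_4=3
t=4: S=3, d=8, jump=0, S_5=3
t=5: S=3, d=7, jump=1, S_6=4
t=6: S=4, d=8, jump=0, S_7=4
t=7: S=4, d=4, jump=0, S_8=4
t=8: S=4, d=0, jump=4, S_9=8
t=9: S=8, d=5, jump=1, S_10=9
t=10: S=9, d=5, jump=1, S_11=10
t=11: S=10, d=1, jump=2, S_12=12

4


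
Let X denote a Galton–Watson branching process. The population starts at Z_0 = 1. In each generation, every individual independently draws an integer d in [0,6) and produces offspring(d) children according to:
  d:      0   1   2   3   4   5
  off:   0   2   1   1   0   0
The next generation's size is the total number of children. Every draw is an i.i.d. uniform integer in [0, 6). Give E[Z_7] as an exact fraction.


Outcome values over d=0..5: [0, 2, 1, 1, 0, 0]
Σy = 4, Σy² = 6, M = 6
μ = 4/6 = 2/3,  σ² = 6/6 − (2/3)² = 5/9
E[Z_0] = 1
E[Z_1] = 2/3·E[Z_0] = 2/3
E[Z_2] = 2/3·E[Z_1] = 4/9
E[Z_3] = 2/3·E[Z_2] = 8/27
E[Z_4] = 2/3·E[Z_3] = 16/81
E[Z_5] = 2/3·E[Z_4] = 32/243
E[Z_6] = 2/3·E[Z_5] = 64/729
E[Z_7] = 2/3·E[Z_6] = 128/2187

128/2187


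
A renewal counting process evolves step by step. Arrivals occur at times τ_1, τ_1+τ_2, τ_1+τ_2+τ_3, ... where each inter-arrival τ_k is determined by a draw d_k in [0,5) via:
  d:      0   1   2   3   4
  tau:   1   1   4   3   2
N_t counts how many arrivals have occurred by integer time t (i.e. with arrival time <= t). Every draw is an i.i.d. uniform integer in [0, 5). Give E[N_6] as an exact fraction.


40474/15625

Inter-arrival values over d=0..4: [1, 1, 4, 3, 2]
Each d has probability 1/5, so the pmf of τ is: f(1) = 2/5, f(2) = 1/5, f(3) = 1/5, f(4) = 1/5
Renewal equation for m(n) = E[N_n]: condition on τ_1 = k (if k <= n, one arrival plus a fresh copy on the remaining n−k steps): m(n) = F(n) + Σ_{k<=n} f(k)·m(n−k), where F(n) = P(τ <= n) and m(0) = 0
m(1) = F(1) = 2/5
m(2) = F(2) + f(1)·m(1) = 3/5 + 2/5·2/5 = 19/25
m(3) = F(3) + f(1)·m(2) + f(2)·m(1) = 4/5 + 2/5·19/25 + 1/5·2/5 = 148/125
m(4) = F(4) + f(1)·m(3) + f(2)·m(2) + f(3)·m(1) = 1 + 2/5·148/125 + 1/5·19/25 + 1/5·2/5 = 1066/625
m(5) = F(5) + f(1)·m(4) + f(2)·m(3) + f(3)·m(2) + f(4)·m(1) = 1 + 2/5·1066/625 + 1/5·148/125 + 1/5·19/25 + 1/5·2/5 = 6722/3125
m(6) = F(6) + f(1)·m(5) + f(2)·m(4) + f(3)·m(3) + f(4)·m(2) = 1 + 2/5·6722/3125 + 1/5·1066/625 + 1/5·148/125 + 1/5·19/25 = 40474/15625
E[N_6] = m(6) = 40474/15625
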